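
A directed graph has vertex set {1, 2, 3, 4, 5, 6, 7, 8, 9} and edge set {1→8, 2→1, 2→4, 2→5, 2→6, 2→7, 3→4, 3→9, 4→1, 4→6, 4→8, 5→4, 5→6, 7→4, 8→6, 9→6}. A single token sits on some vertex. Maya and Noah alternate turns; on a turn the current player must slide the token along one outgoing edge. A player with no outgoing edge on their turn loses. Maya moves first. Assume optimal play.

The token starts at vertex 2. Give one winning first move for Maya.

Compute win/loss labels from the base case upward. A position with no move is L. Any other position is W if it can reach an L in one move, else L.
Every edge goes from a vertex to one that appears earlier in the order 6, 8, 1, 4, 7, 5, 2, 9, 3, so processing vertices in that order labels each vertex after all of its successors.
6: no outgoing edge → L
8: can move to 6, which is L ⇒ W
1: the only move is to 8(W), a W ⇒ L
4: can move to 1, which is L ⇒ W
7: the only move is to 4(W), a W ⇒ L
5: can move to 6, which is L ⇒ W
2: can move to 7, which is L ⇒ W
9: can move to 6, which is L ⇒ W
3: moves to 9(W), 4(W); every one is W ⇒ L
From 2, the L positions reachable in one move are: 7, 1, 6. Any move reaching one of these is winning.

Move to 7.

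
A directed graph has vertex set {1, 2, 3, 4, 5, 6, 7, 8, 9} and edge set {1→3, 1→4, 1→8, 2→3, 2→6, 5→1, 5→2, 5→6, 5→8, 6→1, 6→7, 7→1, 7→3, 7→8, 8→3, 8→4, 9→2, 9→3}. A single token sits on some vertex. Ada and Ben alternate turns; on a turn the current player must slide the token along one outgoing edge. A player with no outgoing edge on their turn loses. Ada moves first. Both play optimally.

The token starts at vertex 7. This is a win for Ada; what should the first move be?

Positions with no move are L. A position that does have a move is losing for the player to move precisely when every available move leads to a winning position for the opponent. Fill in the labels:
Every edge goes from a vertex to one that appears earlier in the order 4, 3, 8, 1, 7, 6, 2, 9, 5, so processing vertices in that order labels each vertex after all of its successors.
4: no outgoing edge → L
3: no outgoing edge → L
8: →3(L), so W
1: →3(L), so W
7: →3(L), so W
6: →7(W), 1(W) — all W, so L
2: →6(L), so W
9: →3(L), so W
5: →6(L), so W
From 7, the L positions reachable in one move are: 3.

Move to 3.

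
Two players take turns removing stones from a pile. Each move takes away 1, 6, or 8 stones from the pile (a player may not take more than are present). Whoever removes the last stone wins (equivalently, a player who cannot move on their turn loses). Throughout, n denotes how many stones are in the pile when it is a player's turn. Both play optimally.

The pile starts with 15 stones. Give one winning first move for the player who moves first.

Use the standard recursion: the mover loses at a terminal position; elsewhere, the mover wins exactly when some move hands the opponent an L position.
n=0: no move → L
n=1: →0(L), so W
n=2: →1(W) only, which is W, so L
n=3: →2(L), so W
n=4: →3(W) only, which is W, so L
n=5: →4(L), so W
n=6: →0(L), so W
n=7: →6(W), 1(W) — all W, so L
n=8: →7(L), so W
n=9: →8(W), 3(W), 1(W) — all W, so L
n=10: →9(L), so W
n=11: →10(W), 5(W), 3(W) — all W, so L
n=12: →11(L), so W
n=13: →7(L), so W
n=14: →13(W), 8(W), 6(W) — all W, so L
n=15: →14(L), so W
From 15, the L positions reachable in one move are: 14, 9, 7. Any move reaching one of these is winning.

Remove 1, leaving 14.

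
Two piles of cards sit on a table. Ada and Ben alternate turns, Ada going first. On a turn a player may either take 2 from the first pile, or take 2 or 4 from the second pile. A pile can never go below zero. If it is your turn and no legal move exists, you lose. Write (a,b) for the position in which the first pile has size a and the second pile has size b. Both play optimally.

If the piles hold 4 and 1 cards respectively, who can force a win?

Ben wins.

Compute win/loss labels from the base case upward. A position with no move is L. Any other position is W if it can reach an L in one move, else L.
No move ever increases a pile, so every position that can arise here has a ≤ 4 and b ≤ 1; it is enough to label the cells with 0 ≤ a ≤ 4 and 0 ≤ b ≤ 1.
Every move lowers a or b (never raises either), so fill the grid row by row in increasing a, and left to right within a row: each cell's successors are then already labelled.
      b=0  b=1
a=0:    L    L
a=1:    L    L
a=2:    W    W
a=3:    W    W
a=4:    L    L
Cells with no legal move (terminal, hence L): (0,0), (0,1), (1,0), (1,1).
The remaining L cells, each justified by listing all of its moves:
(4,0): the only move is to (2,0)(W), a W ⇒ L
(4,1): the only move is to (2,1)(W), a W ⇒ L
Every other cell has at least one move into one of the L cells above, so it is W.
The starting position (4,1) is L: whatever Ada does, the opponent receives a W position.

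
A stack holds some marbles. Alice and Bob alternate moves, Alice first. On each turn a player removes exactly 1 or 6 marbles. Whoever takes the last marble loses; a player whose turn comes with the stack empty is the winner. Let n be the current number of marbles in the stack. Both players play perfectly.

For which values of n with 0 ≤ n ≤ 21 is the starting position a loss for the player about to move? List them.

1, 3, 5, 8, 10, 12, 15, 17, 19

Build the W/L table. Terminal = W. A non-terminal position is W if it has a move to some L; otherwise it is L.
n=0: no move; the opponent has just taken the last marble and therefore loses → W
n=1: the only move is to 0(W), a W ⇒ L
n=2: can move to 1, which is L ⇒ W
n=3: the only move is to 2(W), a W ⇒ L
n=4: can move to 3, which is L ⇒ W
n=5: the only move is to 4(W), a W ⇒ L
n=6: can move to 5, which is L ⇒ W
n=7: can move to 1, which is L ⇒ W
n=8: moves to 7(W), 2(W); every one is W ⇒ L
n=9: can move to 8, which is L ⇒ W
n=10: moves to 9(W), 4(W); every one is W ⇒ L
n=11: can move to 10, which is L ⇒ W
n=12: moves to 11(W), 6(W); every one is W ⇒ L
n=13: can move to 12, which is L ⇒ W
n=14: can move to 8, which is L ⇒ W
n=15: moves to 14(W), 9(W); every one is W ⇒ L
n=16: can move to 15, which is L ⇒ W
n=17: moves to 16(W), 11(W); every one is W ⇒ L
n=18: can move to 17, which is L ⇒ W
n=19: moves to 18(W), 13(W); every one is W ⇒ L
n=20: can move to 19, which is L ⇒ W
n=21: can move to 15, which is L ⇒ W
Reading off the rows marked L gives the requested list; there are 9 such values of n.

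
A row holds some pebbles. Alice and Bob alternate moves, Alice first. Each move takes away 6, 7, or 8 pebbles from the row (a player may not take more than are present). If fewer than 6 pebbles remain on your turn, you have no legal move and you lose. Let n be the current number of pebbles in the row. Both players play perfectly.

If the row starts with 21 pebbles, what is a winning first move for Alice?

Classify positions by backward induction: terminal positions (no move available) are L. From any other position, the mover wins iff some move reaches an L.
n=0: no move → L
n=1: no move → L
n=2: no move → L
n=3: no move → L
n=4: no move → L
n=5: no move → L
n=6: →0(L), so W
n=7: →1(L), so W
n=8: →2(L), so W
n=9: →3(L), so W
n=10: →4(L), so W
n=11: →5(L), so W
n=12: →5(L), so W
n=13: →5(L), so W
n=14: →8(W), 7(W), 6(W) — all W, so L
n=15: →9(W), 8(W), 7(W) — all W, so L
n=16: →10(W), 9(W), 8(W) — all W, so L
n=17: →11(W), 10(W), 9(W) — all W, so L
n=18: →12(W), 11(W), 10(W) — all W, so L
n=19: →13(W), 12(W), 11(W) — all W, so L
n=20: →14(L), so W
n=21: →15(L), so W
From 21, the L positions reachable in one move are: 15, 14. Any move reaching one of these is winning.

Remove 6, leaving 15.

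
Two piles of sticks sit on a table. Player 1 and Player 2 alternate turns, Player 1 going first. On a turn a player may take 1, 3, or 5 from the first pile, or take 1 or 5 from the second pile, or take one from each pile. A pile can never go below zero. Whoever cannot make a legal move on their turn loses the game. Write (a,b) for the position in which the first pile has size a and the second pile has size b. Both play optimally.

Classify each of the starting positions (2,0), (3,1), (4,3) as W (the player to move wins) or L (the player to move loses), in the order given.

Label each position W (a win for the player to move) or L (a loss). A position with no legal move is L; any other position is W exactly when some move reaches an L, and L when every move reaches a W.
No move ever increases a pile, so every position that can arise here has a ≤ 4 and b ≤ 3; it is enough to label the cells with 0 ≤ a ≤ 4 and 0 ≤ b ≤ 3.
Every move lowers a or b (never raises either), so fill the grid row by row in increasing a, and left to right within a row: each cell's successors are then already labelled.
      b=0  b=1  b=2  b=3
a=0:    L    W    L    W
a=1:    W    W    W    W
a=2:    L    W    L    W
a=3:    W    W    W    W
a=4:    L    W    L    W
Cells with no legal move (terminal, hence L): (0,0).
The remaining L cells, each justified by listing all of its moves:
(0,2): only reaches (0,1)(W), which is W → L
(2,0): only reaches (1,0)(W), which is W → L
(2,2): only reaches (1,2)(W), (2,1)(W), (1,1)(W), all W → L
(4,0): only reaches (3,0)(W), (1,0)(W), all W → L
(4,2): only reaches (3,2)(W), (1,2)(W), (4,1)(W), (3,1)(W), all W → L
Every other cell has at least one move into one of the L cells above, so it is W.
(2,0): one of the L cells justified above, so L
(3,1): the move to (2,0) reaches an L cell, so W
(4,3): the move to (4,2) reaches an L cell, so W

(2,0): L, (3,1): W, (4,3): W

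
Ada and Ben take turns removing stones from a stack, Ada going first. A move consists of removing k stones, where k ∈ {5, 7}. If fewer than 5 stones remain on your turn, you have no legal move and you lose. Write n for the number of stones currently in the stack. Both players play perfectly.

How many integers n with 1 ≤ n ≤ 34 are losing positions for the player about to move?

Work bottom-up. With no move the player to move loses. Otherwise the position is W if at least one move leads to an L position for the opponent, and L if every move leads to a W.
n=0: no move → L
n=1: no move → L
n=2: no move → L
n=3: no move → L
n=4: no move → L
n=5: can move to 0, which is L ⇒ W
n=6: can move to 1, which is L ⇒ W
n=7: can move to 2, which is L ⇒ W
n=8: can move to 3, which is L ⇒ W
n=9: can move to 4, which is L ⇒ W
n=10: can move to 3, which is L ⇒ W
n=11: can move to 4, which is L ⇒ W
n=12: moves to 7(W), 5(W); every one is W ⇒ L
n=13: moves to 8(W), 6(W); every one is W ⇒ L
n=14: moves to 9(W), 7(W); every one is W ⇒ L
n=15: moves to 10(W), 8(W); every one is W ⇒ L
n=16: moves to 11(W), 9(W); every one is W ⇒ L
n=17: can move to 12, which is L ⇒ W
n=18: can move to 13, which is L ⇒ W
n=19: can move to 14, which is L ⇒ W
n=20: can move to 15, which is L ⇒ W
n=21: can move to 16, which is L ⇒ W
n=22: can move to 15, which is L ⇒ W
n=23: can move to 16, which is L ⇒ W
n=24: moves to 19(W), 17(W); every one is W ⇒ L
n=25: moves to 20(W), 18(W); every one is W ⇒ L
n=26: moves to 21(W), 19(W); every one is W ⇒ L
n=27: moves to 22(W), 20(W); every one is W ⇒ L
n=28: moves to 23(W), 21(W); every one is W ⇒ L
n=29: can move to 24, which is L ⇒ W
n=30: can move to 25, which is L ⇒ W
n=31: can move to 26, which is L ⇒ W
n=32: can move to 27, which is L ⇒ W
n=33: can move to 28, which is L ⇒ W
n=34: can move to 27, which is L ⇒ W
L entries with 1 ≤ n ≤ 34 (n=0 is outside the asked range and is not counted): n = 1, 2, 3, 4, 12, 13, 14, 15, 16, 24, 25, 26, 27, 28; that makes 14.

14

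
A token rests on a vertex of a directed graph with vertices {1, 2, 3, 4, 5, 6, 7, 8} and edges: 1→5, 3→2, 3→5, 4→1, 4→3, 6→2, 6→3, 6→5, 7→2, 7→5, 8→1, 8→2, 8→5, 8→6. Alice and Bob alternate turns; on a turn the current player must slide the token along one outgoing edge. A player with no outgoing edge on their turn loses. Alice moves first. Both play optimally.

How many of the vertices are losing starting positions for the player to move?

3

Build the W/L table. Terminal = L. A non-terminal position is W if it has a move to some L; otherwise it is L.
Every edge goes from a vertex to one that appears earlier in the order 2, 5, 3, 6, 1, 8, 7, 4, so processing vertices in that order labels each vertex after all of its successors.
2: no outgoing edge → L
5: no outgoing edge → L
3: can move to 5, which is L ⇒ W
6: can move to 5, which is L ⇒ W
1: can move to 5, which is L ⇒ W
8: can move to 5, which is L ⇒ W
7: can move to 5, which is L ⇒ W
4: moves to 1(W), 3(W); every one is W ⇒ L
The L vertices are 2, 4, 5; that is 3 in all.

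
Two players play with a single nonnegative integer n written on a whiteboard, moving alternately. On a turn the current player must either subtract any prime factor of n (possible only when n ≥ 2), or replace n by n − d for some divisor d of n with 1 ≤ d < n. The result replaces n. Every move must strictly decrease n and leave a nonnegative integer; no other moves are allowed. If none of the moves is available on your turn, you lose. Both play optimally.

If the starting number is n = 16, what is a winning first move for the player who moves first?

Positions with no move are L. A position that does have a move is losing for the player to move precisely when every available move leads to a winning position for the opponent. Fill in the labels:
n=0: no move → L
n=1: no move → L
n=2: →0(L), so W
n=3: →0(L), so W
n=4: →2(W), 3(W) — all W, so L
n=5: →0(L), so W
n=6: →4(L), so W
n=7: →0(L), so W
n=8: →4(L), so W
n=9: →6(W), 8(W) — all W, so L
n=10: →9(L), so W
n=11: →0(L), so W
n=12: →9(L), so W
n=13: →0(L), so W
n=14: →7(W), 12(W), 13(W) — all W, so L
n=15: →14(L), so W
n=16: →14(L), so W
From 16, the L positions reachable in one move are: 14.

Move to 14.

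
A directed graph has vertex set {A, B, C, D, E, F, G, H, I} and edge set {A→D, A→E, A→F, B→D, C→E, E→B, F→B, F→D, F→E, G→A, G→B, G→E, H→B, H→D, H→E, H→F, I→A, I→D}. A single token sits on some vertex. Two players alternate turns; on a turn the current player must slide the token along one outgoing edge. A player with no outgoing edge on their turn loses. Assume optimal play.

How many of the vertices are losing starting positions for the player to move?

Positions with no move are L. A position that does have a move is losing for the player to move precisely when every available move leads to a winning position for the opponent. Fill in the labels:
Every edge goes from a vertex to one that appears earlier in the order D, B, E, F, A, C, I, G, H, so processing vertices in that order labels each vertex after all of its successors.
D: no outgoing edge → L
B: can move to D, which is L ⇒ W
E: the only move is to B(W), a W ⇒ L
F: can move to E, which is L ⇒ W
A: can move to E, which is L ⇒ W
C: can move to E, which is L ⇒ W
I: can move to D, which is L ⇒ W
G: can move to E, which is L ⇒ W
H: can move to E, which is L ⇒ W
The L vertices are D, E; that is 2 in all.

2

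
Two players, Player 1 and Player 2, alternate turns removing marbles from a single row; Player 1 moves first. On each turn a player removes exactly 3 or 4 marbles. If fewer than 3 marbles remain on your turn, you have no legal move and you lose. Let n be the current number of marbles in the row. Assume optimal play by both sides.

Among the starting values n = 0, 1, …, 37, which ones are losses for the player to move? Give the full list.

0, 1, 2, 7, 8, 9, 14, 15, 16, 21, 22, 23, 28, 29, 30, 35, 36, 37

Compute win/loss labels from the base case upward. A position with no move is L. Any other position is W if it can reach an L in one move, else L.
n=0: no move → L
n=1: no move → L
n=2: no move → L
n=3: W (go to 0, an L position)
n=4: W (go to 1, an L position)
n=5: W (go to 2, an L position)
n=6: W (go to 2, an L position)
n=7: L (options 4(W), 3(W) are all W)
n=8: L (options 5(W), 4(W) are all W)
n=9: L (options 6(W), 5(W) are all W)
n=10: W (go to 7, an L position)
n=11: W (go to 8, an L position)
n=12: W (go to 9, an L position)
n=13: W (go to 9, an L position)
n=14: L (options 11(W), 10(W) are all W)
n=15: L (options 12(W), 11(W) are all W)
n=16: L (options 13(W), 12(W) are all W)
n=17: W (go to 14, an L position)
n=18: W (go to 15, an L position)
n=19: W (go to 16, an L position)
n=20: W (go to 16, an L position)
n=21: L (options 18(W), 17(W) are all W)
n=22: L (options 19(W), 18(W) are all W)
n=23: L (options 20(W), 19(W) are all W)
n=24: W (go to 21, an L position)
n=25: W (go to 22, an L position)
n=26: W (go to 23, an L position)
n=27: W (go to 23, an L position)
n=28: L (options 25(W), 24(W) are all W)
n=29: L (options 26(W), 25(W) are all W)
n=30: L (options 27(W), 26(W) are all W)
n=31: W (go to 28, an L position)
n=32: W (go to 29, an L position)
n=33: W (go to 30, an L position)
n=34: W (go to 30, an L position)
n=35: L (options 32(W), 31(W) are all W)
n=36: L (options 33(W), 32(W) are all W)
n=37: L (options 34(W), 33(W) are all W)
The losing starting values of n are exactly the entries labelled L in this table (18 of them).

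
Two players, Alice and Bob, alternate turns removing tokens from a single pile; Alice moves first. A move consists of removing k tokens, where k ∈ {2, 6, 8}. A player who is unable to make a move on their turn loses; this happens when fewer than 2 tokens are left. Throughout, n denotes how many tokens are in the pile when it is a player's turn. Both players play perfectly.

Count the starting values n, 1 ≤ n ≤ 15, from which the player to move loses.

5

Work bottom-up. With no move the player to move loses. Otherwise the position is W if at least one move leads to an L position for the opponent, and L if every move leads to a W.
n=0: no move → L
n=1: no move → L
n=2: can move to 0, which is L ⇒ W
n=3: can move to 1, which is L ⇒ W
n=4: the only move is to 2(W), a W ⇒ L
n=5: the only move is to 3(W), a W ⇒ L
n=6: can move to 4, which is L ⇒ W
n=7: can move to 5, which is L ⇒ W
n=8: can move to 0, which is L ⇒ W
n=9: can move to 1, which is L ⇒ W
n=10: can move to 4, which is L ⇒ W
n=11: can move to 5, which is L ⇒ W
n=12: can move to 4, which is L ⇒ W
n=13: can move to 5, which is L ⇒ W
n=14: moves to 12(W), 8(W), 6(W); every one is W ⇒ L
n=15: moves to 13(W), 9(W), 7(W); every one is W ⇒ L
L entries with 1 ≤ n ≤ 15 (n=0 is outside the asked range and is not counted): n = 1, 4, 5, 14, 15; that makes 5.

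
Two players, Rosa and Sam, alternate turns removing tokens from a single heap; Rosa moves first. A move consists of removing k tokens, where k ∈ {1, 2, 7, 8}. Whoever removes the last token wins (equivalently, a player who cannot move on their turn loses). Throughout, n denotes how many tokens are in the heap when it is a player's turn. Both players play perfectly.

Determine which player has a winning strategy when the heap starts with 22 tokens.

Classify positions by backward induction: terminal positions (no move available) are L. From any other position, the mover wins iff some move reaches an L.
n=0: no move → L
n=1: can move to 0, which is L ⇒ W
n=2: can move to 0, which is L ⇒ W
n=3: moves to 2(W), 1(W); every one is W ⇒ L
n=4: can move to 3, which is L ⇒ W
n=5: can move to 3, which is L ⇒ W
n=6: moves to 5(W), 4(W); every one is W ⇒ L
n=7: can move to 6, which is L ⇒ W
n=8: can move to 6, which is L ⇒ W
n=9: moves to 8(W), 7(W), 2(W), 1(W); every one is W ⇒ L
n=10: can move to 9, which is L ⇒ W
n=11: can move to 9, which is L ⇒ W
n=12: moves to 11(W), 10(W), 5(W), 4(W); every one is W ⇒ L
n=13: can move to 12, which is L ⇒ W
n=14: can move to 12, which is L ⇒ W
n=15: moves to 14(W), 13(W), 8(W), 7(W); every one is W ⇒ L
n=16: can move to 15, which is L ⇒ W
n=17: can move to 15, which is L ⇒ W
n=18: moves to 17(W), 16(W), 11(W), 10(W); every one is W ⇒ L
n=19: can move to 18, which is L ⇒ W
n=20: can move to 18, which is L ⇒ W
n=21: moves to 20(W), 19(W), 14(W), 13(W); every one is W ⇒ L
n=22: can move to 21, which is L ⇒ W
The starting position 22 is W: Rosa should remove 1, leaving 21, handing over an L position.

Rosa wins.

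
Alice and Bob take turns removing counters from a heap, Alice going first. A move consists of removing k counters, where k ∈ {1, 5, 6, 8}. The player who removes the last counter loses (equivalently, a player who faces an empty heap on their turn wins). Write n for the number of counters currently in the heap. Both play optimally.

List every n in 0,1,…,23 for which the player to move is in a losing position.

Classify positions by backward induction: terminal positions (no move available) are W. From any other position, the mover wins iff some move reaches an L.
n=0: no move; the opponent has just taken the last counter and therefore loses → W
n=1: the only move is to 0(W), a W ⇒ L
n=2: can move to 1, which is L ⇒ W
n=3: the only move is to 2(W), a W ⇒ L
n=4: can move to 3, which is L ⇒ W
n=5: moves to 4(W), 0(W); every one is W ⇒ L
n=6: can move to 5, which is L ⇒ W
n=7: can move to 1, which is L ⇒ W
n=8: can move to 3, which is L ⇒ W
n=9: can move to 3, which is L ⇒ W
n=10: can move to 5, which is L ⇒ W
n=11: can move to 5, which is L ⇒ W
n=12: moves to 11(W), 7(W), 6(W), 4(W); every one is W ⇒ L
n=13: can move to 12, which is L ⇒ W
n=14: moves to 13(W), 9(W), 8(W), 6(W); every one is W ⇒ L
n=15: can move to 14, which is L ⇒ W
n=16: moves to 15(W), 11(W), 10(W), 8(W); every one is W ⇒ L
n=17: can move to 16, which is L ⇒ W
n=18: can move to 12, which is L ⇒ W
n=19: can move to 14, which is L ⇒ W
n=20: can move to 14, which is L ⇒ W
n=21: can move to 16, which is L ⇒ W
n=22: can move to 16, which is L ⇒ W
n=23: moves to 22(W), 18(W), 17(W), 15(W); every one is W ⇒ L
Reading off the rows marked L gives the requested list; there are 7 such values of n.

1, 3, 5, 12, 14, 16, 23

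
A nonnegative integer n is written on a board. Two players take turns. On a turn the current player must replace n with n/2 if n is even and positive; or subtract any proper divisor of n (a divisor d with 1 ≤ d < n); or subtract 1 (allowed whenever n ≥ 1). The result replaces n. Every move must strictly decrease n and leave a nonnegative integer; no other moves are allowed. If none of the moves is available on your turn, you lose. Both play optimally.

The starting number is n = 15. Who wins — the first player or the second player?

The second player wins.

Positions with no move are L. A position that does have a move is losing for the player to move precisely when every available move leads to a winning position for the opponent. Fill in the labels:
n=0: no move → L
n=1: can move to 0, which is L ⇒ W
n=2: the only move is to 1(W), a W ⇒ L
n=3: can move to 2, which is L ⇒ W
n=4: can move to 2, which is L ⇒ W
n=5: the only move is to 4(W), a W ⇒ L
n=6: can move to 5, which is L ⇒ W
n=7: the only move is to 6(W), a W ⇒ L
n=8: can move to 7, which is L ⇒ W
n=9: moves to 6(W), 8(W); every one is W ⇒ L
n=10: can move to 5, which is L ⇒ W
n=11: the only move is to 10(W), a W ⇒ L
n=12: can move to 9, which is L ⇒ W
n=13: the only move is to 12(W), a W ⇒ L
n=14: can move to 7, which is L ⇒ W
n=15: moves to 10(W), 12(W), 14(W); every one is W ⇒ L
Every move from 15 reaches a W position, so the mover loses.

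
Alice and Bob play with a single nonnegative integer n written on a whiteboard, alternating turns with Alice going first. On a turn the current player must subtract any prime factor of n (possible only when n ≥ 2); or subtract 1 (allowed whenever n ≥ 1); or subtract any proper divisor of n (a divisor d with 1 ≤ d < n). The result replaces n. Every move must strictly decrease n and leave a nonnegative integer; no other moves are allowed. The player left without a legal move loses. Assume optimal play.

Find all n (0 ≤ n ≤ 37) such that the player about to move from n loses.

0, 4, 9, 14, 20, 26, 32, 35

Use the standard recursion: the mover loses at a terminal position; elsewhere, the mover wins exactly when some move hands the opponent an L position.
n=0: no move → L
n=1: →0(L), so W
n=2: →0(L), so W
n=3: →0(L), so W
n=4: →2(W), 3(W) — all W, so L
n=5: →0(L), so W
n=6: →4(L), so W
n=7: →0(L), so W
n=8: →4(L), so W
n=9: →6(W), 8(W) — all W, so L
n=10: →9(L), so W
n=11: →0(L), so W
n=12: →9(L), so W
n=13: →0(L), so W
n=14: →7(W), 12(W), 13(W) — all W, so L
n=15: →14(L), so W
n=16: →14(L), so W
n=17: →0(L), so W
n=18: →9(L), so W
n=19: →0(L), so W
n=20: →10(W), 15(W), 16(W), 18(W), 19(W) — all W, so L
n=21: →14(L), so W
n=22: →20(L), so W
n=23: →0(L), so W
n=24: →20(L), so W
n=25: →20(L), so W
n=26: →13(W), 24(W), 25(W) — all W, so L
n=27: →26(L), so W
n=28: →14(L), so W
n=29: →0(L), so W
n=30: →20(L), so W
n=31: →0(L), so W
n=32: →16(W), 24(W), 28(W), 30(W), 31(W) — all W, so L
n=33: →32(L), so W
n=34: →32(L), so W
n=35: →28(W), 30(W), 34(W) — all W, so L
n=36: →32(L), so W
n=37: →0(L), so W
The losing starting values of n are exactly the entries labelled L in this table (8 of them).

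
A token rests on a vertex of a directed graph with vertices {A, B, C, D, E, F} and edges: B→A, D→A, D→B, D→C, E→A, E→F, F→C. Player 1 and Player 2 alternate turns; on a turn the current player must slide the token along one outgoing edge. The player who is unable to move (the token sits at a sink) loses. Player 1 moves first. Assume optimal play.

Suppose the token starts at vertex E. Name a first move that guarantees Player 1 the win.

Move to A.

Classify positions by backward induction: terminal positions (no move available) are L. From any other position, the mover wins iff some move reaches an L.
Every edge goes from a vertex to one that appears earlier in the order A, C, B, D, F, E, so processing vertices in that order labels each vertex after all of its successors.
A: no outgoing edge → L
C: no outgoing edge → L
B: can move to A, which is L ⇒ W
D: can move to C, which is L ⇒ W
F: can move to C, which is L ⇒ W
E: can move to A, which is L ⇒ W
From E, the L positions reachable in one move are: A.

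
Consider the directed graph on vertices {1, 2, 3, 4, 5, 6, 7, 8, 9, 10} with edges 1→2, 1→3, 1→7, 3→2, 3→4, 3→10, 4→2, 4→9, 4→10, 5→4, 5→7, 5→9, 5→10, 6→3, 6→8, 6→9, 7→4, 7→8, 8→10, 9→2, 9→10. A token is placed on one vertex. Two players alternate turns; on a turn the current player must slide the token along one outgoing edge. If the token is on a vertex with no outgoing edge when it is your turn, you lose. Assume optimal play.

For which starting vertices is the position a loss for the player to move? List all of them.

Use the standard recursion: the mover loses at a terminal position; elsewhere, the mover wins exactly when some move hands the opponent an L position.
Every edge goes from a vertex to one that appears earlier in the order 2, 10, 9, 8, 4, 3, 7, 6, 1, 5, so processing vertices in that order labels each vertex after all of its successors.
2: no outgoing edge → L
10: no outgoing edge → L
9: can move to 10, which is L ⇒ W
8: can move to 10, which is L ⇒ W
4: can move to 10, which is L ⇒ W
3: can move to 10, which is L ⇒ W
7: moves to 4(W), 8(W); every one is W ⇒ L
6: moves to 3(W), 8(W), 9(W); every one is W ⇒ L
1: can move to 7, which is L ⇒ W
5: can move to 7, which is L ⇒ W
Reading off the rows marked L gives the requested list; there are 4 such vertices.

2, 6, 7, 10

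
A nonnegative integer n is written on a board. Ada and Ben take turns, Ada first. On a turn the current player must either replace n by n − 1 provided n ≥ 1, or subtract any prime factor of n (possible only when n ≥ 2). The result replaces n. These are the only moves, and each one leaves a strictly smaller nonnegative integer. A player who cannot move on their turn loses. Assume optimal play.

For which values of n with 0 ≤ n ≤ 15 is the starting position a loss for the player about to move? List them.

0, 4, 8, 12

Positions with no move are L. A position that does have a move is losing for the player to move precisely when every available move leads to a winning position for the opponent. Fill in the labels:
n=0: no move → L
n=1: W (go to 0, an L position)
n=2: W (go to 0, an L position)
n=3: W (go to 0, an L position)
n=4: L (options 2(W), 3(W) are all W)
n=5: W (go to 0, an L position)
n=6: W (go to 4, an L position)
n=7: W (go to 0, an L position)
n=8: L (options 6(W), 7(W) are all W)
n=9: W (go to 8, an L position)
n=10: W (go to 8, an L position)
n=11: W (go to 0, an L position)
n=12: L (options 9(W), 10(W), 11(W) are all W)
n=13: W (go to 0, an L position)
n=14: W (go to 12, an L position)
n=15: W (go to 12, an L position)
The losing starting values of n are exactly the entries labelled L in this table (4 of them).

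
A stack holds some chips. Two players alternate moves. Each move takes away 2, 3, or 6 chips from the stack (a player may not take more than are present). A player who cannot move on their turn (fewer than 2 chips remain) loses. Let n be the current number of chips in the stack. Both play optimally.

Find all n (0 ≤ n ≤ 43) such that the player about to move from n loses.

Use the standard recursion: the mover loses at a terminal position; elsewhere, the mover wins exactly when some move hands the opponent an L position.
n=0: no move → L
n=1: no move → L
n=2: W (go to 0, an L position)
n=3: W (go to 1, an L position)
n=4: W (go to 1, an L position)
n=5: L (options 3(W), 2(W) are all W)
n=6: W (go to 0, an L position)
n=7: W (go to 5, an L position)
n=8: W (go to 5, an L position)
n=9: L (options 7(W), 6(W), 3(W) are all W)
n=10: L (options 8(W), 7(W), 4(W) are all W)
n=11: W (go to 9, an L position)
n=12: W (go to 10, an L position)
n=13: W (go to 10, an L position)
n=14: L (options 12(W), 11(W), 8(W) are all W)
n=15: W (go to 9, an L position)
n=16: W (go to 14, an L position)
n=17: W (go to 14, an L position)
n=18: L (options 16(W), 15(W), 12(W) are all W)
n=19: L (options 17(W), 16(W), 13(W) are all W)
n=20: W (go to 18, an L position)
n=21: W (go to 19, an L position)
n=22: W (go to 19, an L position)
n=23: L (options 21(W), 20(W), 17(W) are all W)
n=24: W (go to 18, an L position)
n=25: W (go to 23, an L position)
n=26: W (go to 23, an L position)
n=27: L (options 25(W), 24(W), 21(W) are all W)
n=28: L (options 26(W), 25(W), 22(W) are all W)
n=29: W (go to 27, an L position)
n=30: W (go to 28, an L position)
n=31: W (go to 28, an L position)
n=32: L (options 30(W), 29(W), 26(W) are all W)
n=33: W (go to 27, an L position)
n=34: W (go to 32, an L position)
n=35: W (go to 32, an L position)
n=36: L (options 34(W), 33(W), 30(W) are all W)
n=37: L (options 35(W), 34(W), 31(W) are all W)
n=38: W (go to 36, an L position)
n=39: W (go to 37, an L position)
n=40: W (go to 37, an L position)
n=41: L (options 39(W), 38(W), 35(W) are all W)
n=42: W (go to 36, an L position)
n=43: W (go to 41, an L position)
Reading off the rows marked L gives the requested list; there are 15 such values of n.

0, 1, 5, 9, 10, 14, 18, 19, 23, 27, 28, 32, 36, 37, 41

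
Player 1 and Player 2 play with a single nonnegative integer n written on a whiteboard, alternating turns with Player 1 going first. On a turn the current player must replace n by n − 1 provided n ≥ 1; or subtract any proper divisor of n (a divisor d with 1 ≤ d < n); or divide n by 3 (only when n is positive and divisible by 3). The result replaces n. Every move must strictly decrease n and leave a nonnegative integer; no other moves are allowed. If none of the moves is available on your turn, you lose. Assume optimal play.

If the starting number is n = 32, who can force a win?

Player 1 wins.

Compute win/loss labels from the base case upward. A position with no move is L. Any other position is W if it can reach an L in one move, else L.
n=0: no move → L
n=1: can move to 0, which is L ⇒ W
n=2: the only move is to 1(W), a W ⇒ L
n=3: can move to 2, which is L ⇒ W
n=4: can move to 2, which is L ⇒ W
n=5: the only move is to 4(W), a W ⇒ L
n=6: can move to 2, which is L ⇒ W
n=7: the only move is to 6(W), a W ⇒ L
n=8: can move to 7, which is L ⇒ W
n=9: moves to 3(W), 6(W), 8(W); every one is W ⇒ L
n=10: can move to 5, which is L ⇒ W
n=11: the only move is to 10(W), a W ⇒ L
n=12: can move to 9, which is L ⇒ W
n=13: the only move is to 12(W), a W ⇒ L
n=14: can move to 7, which is L ⇒ W
n=15: can move to 5, which is L ⇒ W
n=16: moves to 8(W), 12(W), 14(W), 15(W); every one is W ⇒ L
n=17: can move to 16, which is L ⇒ W
n=18: can move to 9, which is L ⇒ W
n=19: the only move is to 18(W), a W ⇒ L
n=20: can move to 16, which is L ⇒ W
n=21: can move to 7, which is L ⇒ W
n=22: can move to 11, which is L ⇒ W
n=23: the only move is to 22(W), a W ⇒ L
n=24: can move to 16, which is L ⇒ W
n=25: moves to 20(W), 24(W); every one is W ⇒ L
n=26: can move to 13, which is L ⇒ W
n=27: can move to 9, which is L ⇒ W
n=28: moves to 14(W), 21(W), 24(W), 26(W), 27(W); every one is W ⇒ L
n=29: can move to 28, which is L ⇒ W
n=30: can move to 25, which is L ⇒ W
n=31: the only move is to 30(W), a W ⇒ L
n=32: can move to 16, which is L ⇒ W
From 32 Player 1 can move to 16, reaching an L position.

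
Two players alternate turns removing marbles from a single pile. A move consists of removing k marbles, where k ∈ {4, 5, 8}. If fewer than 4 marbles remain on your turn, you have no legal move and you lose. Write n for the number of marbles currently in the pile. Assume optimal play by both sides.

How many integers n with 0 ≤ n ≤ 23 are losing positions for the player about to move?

Compute win/loss labels from the base case upward. A position with no move is L. Any other position is W if it can reach an L in one move, else L.
n=0: no move → L
n=1: no move → L
n=2: no move → L
n=3: no move → L
n=4: →0(L), so W
n=5: →1(L), so W
n=6: →2(L), so W
n=7: →3(L), so W
n=8: →3(L), so W
n=9: →1(L), so W
n=10: →2(L), so W
n=11: →3(L), so W
n=12: →8(W), 7(W), 4(W) — all W, so L
n=13: →9(W), 8(W), 5(W) — all W, so L
n=14: →10(W), 9(W), 6(W) — all W, so L
n=15: →11(W), 10(W), 7(W) — all W, so L
n=16: →12(L), so W
n=17: →13(L), so W
n=18: →14(L), so W
n=19: →15(L), so W
n=20: →15(L), so W
n=21: →13(L), so W
n=22: →14(L), so W
n=23: →15(L), so W
L entries with 0 ≤ n ≤ 23: n = 0, 1, 2, 3, 12, 13, 14, 15; that makes 8.

8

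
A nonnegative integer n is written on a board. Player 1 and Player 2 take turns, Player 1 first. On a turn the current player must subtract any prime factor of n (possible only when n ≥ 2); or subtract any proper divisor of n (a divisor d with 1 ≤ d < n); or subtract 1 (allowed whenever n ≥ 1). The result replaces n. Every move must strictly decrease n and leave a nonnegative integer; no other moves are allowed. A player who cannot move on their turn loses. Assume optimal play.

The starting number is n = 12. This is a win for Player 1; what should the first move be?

Compute win/loss labels from the base case upward. A position with no move is L. Any other position is W if it can reach an L in one move, else L.
n=0: no move → L
n=1: W (go to 0, an L position)
n=2: W (go to 0, an L position)
n=3: W (go to 0, an L position)
n=4: L (options 2(W), 3(W) are all W)
n=5: W (go to 0, an L position)
n=6: W (go to 4, an L position)
n=7: W (go to 0, an L position)
n=8: W (go to 4, an L position)
n=9: L (options 6(W), 8(W) are all W)
n=10: W (go to 9, an L position)
n=11: W (go to 0, an L position)
n=12: W (go to 9, an L position)
From 12, the L positions reachable in one move are: 9.

Move to 9.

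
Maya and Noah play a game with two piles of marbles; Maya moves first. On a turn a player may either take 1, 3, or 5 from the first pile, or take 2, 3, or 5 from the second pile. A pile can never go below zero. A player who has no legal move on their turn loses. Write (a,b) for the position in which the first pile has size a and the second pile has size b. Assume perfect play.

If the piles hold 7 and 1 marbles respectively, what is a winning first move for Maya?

Move to (6,1).

Use the standard recursion: the mover loses at a terminal position; elsewhere, the mover wins exactly when some move hands the opponent an L position.
No move ever increases a pile, so every position that can arise here has a ≤ 7 and b ≤ 1; it is enough to label the cells with 0 ≤ a ≤ 7 and 0 ≤ b ≤ 1.
Every move lowers a or b (never raises either), so fill the grid row by row in increasing a, and left to right within a row: each cell's successors are then already labelled.
      b=0  b=1
a=0:    L    L
a=1:    W    W
a=2:    L    L
a=3:    W    W
a=4:    L    L
a=5:    W    W
a=6:    L    L
a=7:    W    W
Cells with no legal move (terminal, hence L): (0,0), (0,1).
The remaining L cells, each justified by listing all of its moves:
(2,0): →(1,0)(W) only, which is W, so L
(2,1): →(1,1)(W) only, which is W, so L
(4,0): →(3,0)(W), (1,0)(W) — all W, so L
(4,1): →(3,1)(W), (1,1)(W) — all W, so L
(6,0): →(5,0)(W), (3,0)(W), (1,0)(W) — all W, so L
(6,1): →(5,1)(W), (3,1)(W), (1,1)(W) — all W, so L
Every other cell has at least one move into one of the L cells above, so it is W.
From (7,1), the L positions reachable in one move are: (6,1), (4,1), (2,1). Any move reaching one of these is winning.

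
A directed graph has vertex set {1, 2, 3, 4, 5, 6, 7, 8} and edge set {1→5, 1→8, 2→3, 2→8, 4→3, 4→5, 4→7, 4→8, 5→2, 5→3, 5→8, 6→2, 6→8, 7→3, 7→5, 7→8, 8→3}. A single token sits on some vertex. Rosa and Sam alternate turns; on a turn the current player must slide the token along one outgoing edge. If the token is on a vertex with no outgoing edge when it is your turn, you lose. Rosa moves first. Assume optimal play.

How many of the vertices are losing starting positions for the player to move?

Classify positions by backward induction: terminal positions (no move available) are L. From any other position, the mover wins iff some move reaches an L.
Every edge goes from a vertex to one that appears earlier in the order 3, 8, 2, 5, 7, 4, 1, 6, so processing vertices in that order labels each vertex after all of its successors.
3: no outgoing edge → L
8: W (go to 3, an L position)
2: W (go to 3, an L position)
5: W (go to 3, an L position)
7: W (go to 3, an L position)
4: W (go to 3, an L position)
1: L (options 5(W), 8(W) are all W)
6: L (options 2(W), 8(W) are all W)
The L vertices are 1, 3, 6; that is 3 in all.

3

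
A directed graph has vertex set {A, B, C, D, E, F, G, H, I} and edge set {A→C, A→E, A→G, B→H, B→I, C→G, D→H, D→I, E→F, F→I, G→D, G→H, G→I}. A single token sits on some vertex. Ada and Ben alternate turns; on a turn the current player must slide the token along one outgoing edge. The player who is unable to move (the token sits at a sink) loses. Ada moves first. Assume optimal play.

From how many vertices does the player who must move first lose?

4

Build the W/L table. Terminal = L. A non-terminal position is W if it has a move to some L; otherwise it is L.
Every edge goes from a vertex to one that appears earlier in the order H, I, D, F, G, E, B, C, A, so processing vertices in that order labels each vertex after all of its successors.
H: no outgoing edge → L
I: no outgoing edge → L
D: can move to I, which is L ⇒ W
F: can move to I, which is L ⇒ W
G: can move to I, which is L ⇒ W
E: the only move is to F(W), a W ⇒ L
B: can move to I, which is L ⇒ W
C: the only move is to G(W), a W ⇒ L
A: can move to C, which is L ⇒ W
The L vertices are C, E, H, I; that is 4 in all.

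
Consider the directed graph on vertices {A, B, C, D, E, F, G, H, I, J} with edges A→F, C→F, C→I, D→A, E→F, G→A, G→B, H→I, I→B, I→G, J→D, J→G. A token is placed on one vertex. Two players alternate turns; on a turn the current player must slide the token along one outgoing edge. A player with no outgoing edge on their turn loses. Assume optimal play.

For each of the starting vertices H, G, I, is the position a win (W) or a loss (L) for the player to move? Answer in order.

H: L, G: W, I: W

Classify positions by backward induction: terminal positions (no move available) are L. From any other position, the mover wins iff some move reaches an L.
Every edge goes from a vertex to one that appears earlier in the order F, B, A, E, G, D, I, C, H, J, so processing vertices in that order labels each vertex after all of its successors.
F: no outgoing edge → L
B: no outgoing edge → L
A: W (go to F, an L position)
E: W (go to F, an L position)
G: W (go to B, an L position)
D: L (sole option A(W) is W)
I: W (go to B, an L position)
C: W (go to F, an L position)
H: L (sole option I(W) is W)
J: W (go to D, an L position)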